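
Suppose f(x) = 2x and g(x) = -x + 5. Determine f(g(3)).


g(3) = 2
f(2) = 4

4


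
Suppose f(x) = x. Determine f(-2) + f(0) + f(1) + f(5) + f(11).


f(-2) = -2
f(0) = 0
f(1) = 1
f(5) = 5
f(11) = 11
Sum = 15

15


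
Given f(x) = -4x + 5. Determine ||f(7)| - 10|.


f(7) = -23
|-23| = 23
|23 - 10| = 13

13


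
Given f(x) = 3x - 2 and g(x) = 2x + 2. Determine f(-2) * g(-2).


f(-2) = -8
g(-2) = -2
Product = 16

16


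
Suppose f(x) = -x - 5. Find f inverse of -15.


Solve -x - 5 = -15
x = (-15 + 5) / (-1) = 10

10


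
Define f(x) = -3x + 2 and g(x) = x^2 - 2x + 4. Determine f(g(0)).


g(0) = 4
f(4) = -10

-10


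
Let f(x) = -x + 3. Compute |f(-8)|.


f(-8) = 11
|11| = 11

11


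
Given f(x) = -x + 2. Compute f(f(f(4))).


f(4) = -2
f(-2) = 4
f(4) = -2

-2


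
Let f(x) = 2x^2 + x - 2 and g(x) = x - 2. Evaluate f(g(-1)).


g(-1) = -3
f(-3) = 2*(-3)^2 + 1*(-3) - 2 = 13

13


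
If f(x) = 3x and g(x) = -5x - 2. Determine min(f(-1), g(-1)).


f(-1) = -3
g(-1) = 3
min = -3

-3


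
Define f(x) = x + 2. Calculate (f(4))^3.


216


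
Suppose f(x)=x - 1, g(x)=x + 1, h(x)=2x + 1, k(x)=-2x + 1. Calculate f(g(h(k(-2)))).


k(-2) = 5
h(5) = 11
g(11) = 12
f(12) = 11

11


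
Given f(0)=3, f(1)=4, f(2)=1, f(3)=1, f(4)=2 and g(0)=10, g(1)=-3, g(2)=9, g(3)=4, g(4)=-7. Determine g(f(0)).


f(0) = 3
g(3) = 4

4


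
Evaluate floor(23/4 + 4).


23/4 = 5.75
5.75 + 4 = 9.75
floor(9.75) = 9

9


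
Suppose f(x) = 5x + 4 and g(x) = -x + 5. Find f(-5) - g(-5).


f(-5) = -21
g(-5) = 10
Difference = -31

-31


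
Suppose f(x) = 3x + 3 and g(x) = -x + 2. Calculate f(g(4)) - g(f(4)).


f(g(4)) = -3
g(f(4)) = -13
Difference = 10

10


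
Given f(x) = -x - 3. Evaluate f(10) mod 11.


9


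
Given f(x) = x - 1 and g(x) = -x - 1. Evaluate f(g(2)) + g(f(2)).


f(g(2)) = -4
g(f(2)) = -2
Sum = -6

-6


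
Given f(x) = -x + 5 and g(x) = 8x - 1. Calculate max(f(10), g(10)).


f(10) = -5
g(10) = 79
max = 79

79


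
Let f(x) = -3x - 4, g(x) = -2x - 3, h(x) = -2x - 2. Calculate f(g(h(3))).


h(3) = -8
g(-8) = 13
f(13) = -43

-43


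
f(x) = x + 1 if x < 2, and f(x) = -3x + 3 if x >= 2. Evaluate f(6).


6 satisfies x >= 2
f(6) = -15

-15


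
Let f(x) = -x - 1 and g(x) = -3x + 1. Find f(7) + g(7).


f(7) = -8
g(7) = -20
Sum = -28

-28


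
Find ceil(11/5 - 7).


11/5 = 2.2
2.2 - 7 = -4.8
ceil(-4.8) = -4

-4


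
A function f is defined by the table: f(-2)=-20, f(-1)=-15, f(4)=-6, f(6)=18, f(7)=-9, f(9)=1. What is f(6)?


18


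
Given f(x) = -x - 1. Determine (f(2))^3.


-27


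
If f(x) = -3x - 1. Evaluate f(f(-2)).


f(-2) = 5
f(5) = -16

-16


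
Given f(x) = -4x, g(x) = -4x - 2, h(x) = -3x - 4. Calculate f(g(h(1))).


h(1) = -7
g(-7) = 26
f(26) = -104

-104


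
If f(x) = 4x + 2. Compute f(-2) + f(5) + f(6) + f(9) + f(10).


f(-2) = -6
f(5) = 22
f(6) = 26
f(9) = 38
f(10) = 42
Sum = 122

122


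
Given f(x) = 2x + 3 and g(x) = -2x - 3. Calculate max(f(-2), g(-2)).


f(-2) = -1
g(-2) = 1
max = 1

1


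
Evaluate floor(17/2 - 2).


17/2 = 8.5
8.5 - 2 = 6.5
floor(6.5) = 6

6


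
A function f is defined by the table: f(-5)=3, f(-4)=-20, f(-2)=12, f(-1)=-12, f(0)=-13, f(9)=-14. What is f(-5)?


Reading from the table at x = -5

3


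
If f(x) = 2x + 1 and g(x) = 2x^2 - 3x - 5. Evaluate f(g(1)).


g(1) = -6
f(-6) = -11

-11


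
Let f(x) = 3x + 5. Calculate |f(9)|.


f(9) = 32
|32| = 32

32


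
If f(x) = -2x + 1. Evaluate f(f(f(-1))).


f(-1) = 3
f(3) = -5
f(-5) = 11

11


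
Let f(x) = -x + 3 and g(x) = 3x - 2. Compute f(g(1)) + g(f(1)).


f(g(1)) = 2
g(f(1)) = 4
Sum = 6

6


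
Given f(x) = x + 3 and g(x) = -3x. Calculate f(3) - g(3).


f(3) = 6
g(3) = -9
Difference = 15

15


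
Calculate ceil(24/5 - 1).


24/5 = 4.8
4.8 - 1 = 3.8
ceil(3.8) = 4

4


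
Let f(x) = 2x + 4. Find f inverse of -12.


Solve 2x + 4 = -12
x = (-12 - 4) / 2 = -8

-8


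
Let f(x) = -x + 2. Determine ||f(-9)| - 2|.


9


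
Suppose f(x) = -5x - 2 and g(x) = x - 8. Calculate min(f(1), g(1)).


f(1) = -7
g(1) = -7
min = -7

-7


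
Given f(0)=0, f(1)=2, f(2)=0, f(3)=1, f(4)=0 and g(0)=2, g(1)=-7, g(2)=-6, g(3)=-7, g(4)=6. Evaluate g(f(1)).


f(1) = 2
g(2) = -6

-6


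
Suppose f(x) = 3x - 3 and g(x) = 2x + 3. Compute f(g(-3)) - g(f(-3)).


f(g(-3)) = -12
g(f(-3)) = -21
Difference = 9

9


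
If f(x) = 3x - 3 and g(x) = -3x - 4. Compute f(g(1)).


g(1) = -7
f(-7) = -24

-24


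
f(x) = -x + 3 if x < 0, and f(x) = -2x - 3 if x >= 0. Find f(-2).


-2 satisfies x < 0
f(-2) = 5

5


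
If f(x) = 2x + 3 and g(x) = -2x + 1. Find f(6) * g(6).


f(6) = 15
g(6) = -11
Product = -165

-165


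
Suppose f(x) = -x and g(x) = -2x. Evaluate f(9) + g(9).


f(9) = -9
g(9) = -18
Sum = -27

-27


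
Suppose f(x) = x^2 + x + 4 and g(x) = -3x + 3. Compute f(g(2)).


g(2) = -3
f(-3) = 1*(-3)^2 + 1*(-3) + 4 = 10

10


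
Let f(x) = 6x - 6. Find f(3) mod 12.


f(3) = 12
12 mod 12 = 0

0


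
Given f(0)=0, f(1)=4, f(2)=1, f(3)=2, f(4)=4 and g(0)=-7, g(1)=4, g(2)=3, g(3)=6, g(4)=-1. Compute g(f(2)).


4


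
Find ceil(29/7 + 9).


29/7 = 4.1429
4.1429 + 9 = 13.1429
ceil(13.1429) = 14

14


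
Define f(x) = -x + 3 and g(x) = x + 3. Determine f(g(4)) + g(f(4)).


f(g(4)) = -4
g(f(4)) = 2
Sum = -2

-2


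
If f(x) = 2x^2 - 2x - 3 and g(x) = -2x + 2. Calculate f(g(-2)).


g(-2) = 6
f(6) = 2*(6)^2 - 2*(6) - 3 = 57

57


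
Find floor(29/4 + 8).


29/4 = 7.25
7.25 + 8 = 15.25
floor(15.25) = 15

15


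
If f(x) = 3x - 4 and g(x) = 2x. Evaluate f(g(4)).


20


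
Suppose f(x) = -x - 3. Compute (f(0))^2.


f(0) = -3
(-3)^2 = 9

9


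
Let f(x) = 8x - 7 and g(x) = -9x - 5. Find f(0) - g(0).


f(0) = -7
g(0) = -5
Difference = -2

-2


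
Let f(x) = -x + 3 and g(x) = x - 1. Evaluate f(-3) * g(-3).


f(-3) = 6
g(-3) = -4
Product = -24

-24


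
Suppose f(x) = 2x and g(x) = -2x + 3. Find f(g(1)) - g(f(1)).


f(g(1)) = 2
g(f(1)) = -1
Difference = 3

3


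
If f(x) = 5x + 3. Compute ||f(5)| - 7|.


f(5) = 28
|28| = 28
|28 - 7| = 21

21


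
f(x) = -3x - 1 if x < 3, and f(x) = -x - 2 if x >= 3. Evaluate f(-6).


-6 satisfies x < 3
f(-6) = 17

17


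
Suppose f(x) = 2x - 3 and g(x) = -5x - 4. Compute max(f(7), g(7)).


f(7) = 11
g(7) = -39
max = 11

11


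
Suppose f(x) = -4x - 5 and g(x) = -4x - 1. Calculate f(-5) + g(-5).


34


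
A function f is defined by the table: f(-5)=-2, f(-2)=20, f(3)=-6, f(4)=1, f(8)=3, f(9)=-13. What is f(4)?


Reading from the table at x = 4

1


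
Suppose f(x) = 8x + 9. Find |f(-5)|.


f(-5) = -31
|-31| = 31

31


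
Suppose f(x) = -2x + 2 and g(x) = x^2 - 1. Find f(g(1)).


2


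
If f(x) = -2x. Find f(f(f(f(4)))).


f(4) = -8
f(-8) = 16
f(16) = -32
f(-32) = 64

64


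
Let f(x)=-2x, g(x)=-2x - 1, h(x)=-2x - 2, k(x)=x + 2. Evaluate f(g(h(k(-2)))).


k(-2) = 0
h(0) = -2
g(-2) = 3
f(3) = -6

-6


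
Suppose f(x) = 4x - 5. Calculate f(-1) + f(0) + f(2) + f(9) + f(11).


59


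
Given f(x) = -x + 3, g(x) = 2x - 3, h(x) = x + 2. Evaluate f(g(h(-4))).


h(-4) = -2
g(-2) = -7
f(-7) = 10

10


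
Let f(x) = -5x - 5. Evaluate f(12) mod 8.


f(12) = -65
-65 mod 8 = 7

7


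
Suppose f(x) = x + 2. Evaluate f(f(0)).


4


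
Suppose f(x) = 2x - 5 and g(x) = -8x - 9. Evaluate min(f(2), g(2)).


f(2) = -1
g(2) = -25
min = -25

-25


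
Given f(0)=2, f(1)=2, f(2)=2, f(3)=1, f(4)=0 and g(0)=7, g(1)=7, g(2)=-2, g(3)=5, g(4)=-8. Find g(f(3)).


f(3) = 1
g(1) = 7

7


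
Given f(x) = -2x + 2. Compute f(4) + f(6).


f(4) = -6
f(6) = -10
Sum = -16

-16


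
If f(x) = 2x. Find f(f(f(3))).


f(3) = 6
f(6) = 12
f(12) = 24

24


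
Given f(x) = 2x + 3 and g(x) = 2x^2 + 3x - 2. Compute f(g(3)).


g(3) = 25
f(25) = 53

53


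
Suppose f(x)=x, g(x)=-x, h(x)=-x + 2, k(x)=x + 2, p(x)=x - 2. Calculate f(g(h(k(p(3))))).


p(3) = 1
k(1) = 3
h(3) = -1
g(-1) = 1
f(1) = 1

1


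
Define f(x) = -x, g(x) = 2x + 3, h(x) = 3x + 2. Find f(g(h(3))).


-25


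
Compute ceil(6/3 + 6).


8


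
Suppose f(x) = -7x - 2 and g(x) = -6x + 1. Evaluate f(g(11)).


453


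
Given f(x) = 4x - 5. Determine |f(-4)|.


f(-4) = -21
|-21| = 21

21


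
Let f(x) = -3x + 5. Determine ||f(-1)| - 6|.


f(-1) = 8
|8| = 8
|8 - 6| = 2

2


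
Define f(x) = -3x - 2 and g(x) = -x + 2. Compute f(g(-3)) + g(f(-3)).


f(g(-3)) = -17
g(f(-3)) = -5
Sum = -22

-22


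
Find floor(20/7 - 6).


20/7 = 2.8571
2.8571 - 6 = -3.1429
floor(-3.1429) = -4

-4


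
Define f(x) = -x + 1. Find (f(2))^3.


f(2) = -1
(-1)^3 = -1

-1


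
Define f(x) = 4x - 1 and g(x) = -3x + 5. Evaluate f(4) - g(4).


f(4) = 15
g(4) = -7
Difference = 22

22


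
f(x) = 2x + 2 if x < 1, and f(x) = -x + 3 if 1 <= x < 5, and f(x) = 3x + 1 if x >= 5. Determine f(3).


3 satisfies 1 <= x < 5
f(3) = 0

0


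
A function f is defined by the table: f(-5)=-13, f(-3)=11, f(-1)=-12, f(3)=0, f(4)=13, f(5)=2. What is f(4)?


Reading from the table at x = 4

13


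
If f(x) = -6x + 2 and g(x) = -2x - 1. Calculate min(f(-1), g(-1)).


f(-1) = 8
g(-1) = 1
min = 1

1


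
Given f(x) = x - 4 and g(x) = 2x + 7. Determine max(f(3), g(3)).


f(3) = -1
g(3) = 13
max = 13

13


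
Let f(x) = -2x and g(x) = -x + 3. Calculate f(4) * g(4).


f(4) = -8
g(4) = -1
Product = 8

8


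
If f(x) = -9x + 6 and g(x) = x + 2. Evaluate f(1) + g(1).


f(1) = -3
g(1) = 3
Sum = 0

0


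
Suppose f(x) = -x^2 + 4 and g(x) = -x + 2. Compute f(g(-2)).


g(-2) = 4
f(4) = (-1)*(4)^2 + 4 = -12

-12


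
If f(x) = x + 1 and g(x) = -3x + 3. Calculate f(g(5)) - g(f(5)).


f(g(5)) = -11
g(f(5)) = -15
Difference = 4

4


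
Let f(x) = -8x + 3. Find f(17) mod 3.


f(17) = -133
-133 mod 3 = 2

2


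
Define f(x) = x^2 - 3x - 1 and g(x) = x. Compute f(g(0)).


g(0) = 0
f(0) = 1*(0)^2 - 3*(0) - 1 = -1

-1


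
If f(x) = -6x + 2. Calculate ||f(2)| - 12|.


f(2) = -10
|-10| = 10
|10 - 12| = 2

2


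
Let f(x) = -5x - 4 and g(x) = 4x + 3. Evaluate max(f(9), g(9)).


39


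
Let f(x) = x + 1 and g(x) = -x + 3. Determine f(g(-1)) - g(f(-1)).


f(g(-1)) = 5
g(f(-1)) = 3
Difference = 2

2


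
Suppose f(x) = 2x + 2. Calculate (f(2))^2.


f(2) = 6
(6)^2 = 36

36


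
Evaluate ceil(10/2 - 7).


10/2 = 5
5 - 7 = -2
ceil(-2) = -2

-2


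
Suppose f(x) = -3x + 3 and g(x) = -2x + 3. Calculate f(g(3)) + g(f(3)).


f(g(3)) = 12
g(f(3)) = 15
Sum = 27

27


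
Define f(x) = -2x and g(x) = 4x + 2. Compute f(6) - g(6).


f(6) = -12
g(6) = 26
Difference = -38

-38


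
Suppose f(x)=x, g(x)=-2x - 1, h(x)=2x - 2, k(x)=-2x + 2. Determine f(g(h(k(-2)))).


-21


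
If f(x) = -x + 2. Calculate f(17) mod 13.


f(17) = -15
-15 mod 13 = 11

11


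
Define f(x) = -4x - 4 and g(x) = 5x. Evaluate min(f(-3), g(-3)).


f(-3) = 8
g(-3) = -15
min = -15

-15


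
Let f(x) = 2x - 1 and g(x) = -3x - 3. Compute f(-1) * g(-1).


f(-1) = -3
g(-1) = 0
Product = 0

0


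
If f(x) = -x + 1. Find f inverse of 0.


Solve -x + 1 = 0
x = (0 - 1) / (-1) = 1

1


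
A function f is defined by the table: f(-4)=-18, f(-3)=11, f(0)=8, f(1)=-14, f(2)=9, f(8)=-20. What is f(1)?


Reading from the table at x = 1

-14


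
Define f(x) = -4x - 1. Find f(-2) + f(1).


2


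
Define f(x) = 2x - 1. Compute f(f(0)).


f(0) = -1
f(-1) = -3

-3


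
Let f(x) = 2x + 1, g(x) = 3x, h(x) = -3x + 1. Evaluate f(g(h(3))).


h(3) = -8
g(-8) = -24
f(-24) = -47

-47


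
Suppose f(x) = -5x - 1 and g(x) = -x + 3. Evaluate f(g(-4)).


-36


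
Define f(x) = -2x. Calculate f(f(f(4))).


-32


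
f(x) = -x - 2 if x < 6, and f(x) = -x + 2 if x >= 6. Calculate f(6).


6 satisfies x >= 6
f(6) = -4

-4


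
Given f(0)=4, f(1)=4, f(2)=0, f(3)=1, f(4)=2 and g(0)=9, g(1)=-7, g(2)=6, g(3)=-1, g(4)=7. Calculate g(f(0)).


f(0) = 4
g(4) = 7

7


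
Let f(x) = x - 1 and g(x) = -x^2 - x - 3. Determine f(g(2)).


g(2) = -9
f(-9) = -10

-10


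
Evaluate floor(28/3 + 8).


28/3 = 9.3333
9.3333 + 8 = 17.3333
floor(17.3333) = 17

17


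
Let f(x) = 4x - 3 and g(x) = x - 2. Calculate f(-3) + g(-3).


f(-3) = -15
g(-3) = -5
Sum = -20

-20


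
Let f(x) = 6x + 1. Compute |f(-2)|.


f(-2) = -11
|-11| = 11

11


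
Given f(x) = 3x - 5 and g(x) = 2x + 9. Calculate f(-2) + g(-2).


-6


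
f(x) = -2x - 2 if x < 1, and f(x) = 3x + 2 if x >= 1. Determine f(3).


3 satisfies x >= 1
f(3) = 11

11


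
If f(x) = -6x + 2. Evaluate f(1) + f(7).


f(1) = -4
f(7) = -40
Sum = -44

-44


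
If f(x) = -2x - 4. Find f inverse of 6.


Solve -2x - 4 = 6
x = (6 + 4) / (-2) = -5

-5


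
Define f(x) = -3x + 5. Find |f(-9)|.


32


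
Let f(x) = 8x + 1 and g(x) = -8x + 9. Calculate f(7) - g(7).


f(7) = 57
g(7) = -47
Difference = 104

104


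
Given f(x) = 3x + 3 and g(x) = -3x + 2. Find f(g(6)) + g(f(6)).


f(g(6)) = -45
g(f(6)) = -61
Sum = -106

-106


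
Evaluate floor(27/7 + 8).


27/7 = 3.8571
3.8571 + 8 = 11.8571
floor(11.8571) = 11

11


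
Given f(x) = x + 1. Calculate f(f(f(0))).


f(0) = 1
f(1) = 2
f(2) = 3

3


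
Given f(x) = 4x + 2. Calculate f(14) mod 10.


f(14) = 58
58 mod 10 = 8

8


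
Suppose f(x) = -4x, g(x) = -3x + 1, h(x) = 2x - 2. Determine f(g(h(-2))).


h(-2) = -6
g(-6) = 19
f(19) = -76

-76


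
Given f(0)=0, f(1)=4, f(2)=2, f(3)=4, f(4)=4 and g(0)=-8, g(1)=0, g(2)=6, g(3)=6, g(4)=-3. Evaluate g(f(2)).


6


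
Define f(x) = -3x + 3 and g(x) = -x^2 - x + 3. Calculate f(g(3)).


g(3) = -9
f(-9) = 30

30


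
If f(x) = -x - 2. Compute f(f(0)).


f(0) = -2
f(-2) = 0

0


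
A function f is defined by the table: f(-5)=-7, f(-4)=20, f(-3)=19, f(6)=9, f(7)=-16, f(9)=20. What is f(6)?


Reading from the table at x = 6

9


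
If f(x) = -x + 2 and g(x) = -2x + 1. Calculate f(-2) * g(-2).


f(-2) = 4
g(-2) = 5
Product = 20

20


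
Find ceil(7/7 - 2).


7/7 = 1
1 - 2 = -1
ceil(-1) = -1

-1


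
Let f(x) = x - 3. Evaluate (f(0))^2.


f(0) = -3
(-3)^2 = 9

9


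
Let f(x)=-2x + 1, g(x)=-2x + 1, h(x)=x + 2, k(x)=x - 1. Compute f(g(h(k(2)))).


k(2) = 1
h(1) = 3
g(3) = -5
f(-5) = 11

11


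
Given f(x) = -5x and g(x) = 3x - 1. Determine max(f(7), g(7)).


f(7) = -35
g(7) = 20
max = 20

20


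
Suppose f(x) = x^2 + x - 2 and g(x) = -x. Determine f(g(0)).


g(0) = 0
f(0) = 1*(0)^2 + 1*(0) - 2 = -2

-2


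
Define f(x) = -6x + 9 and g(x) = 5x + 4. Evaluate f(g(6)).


-195


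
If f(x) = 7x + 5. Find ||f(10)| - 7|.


f(10) = 75
|75| = 75
|75 - 7| = 68

68


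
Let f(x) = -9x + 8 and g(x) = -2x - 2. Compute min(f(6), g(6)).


f(6) = -46
g(6) = -14
min = -46

-46


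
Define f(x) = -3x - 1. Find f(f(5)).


f(5) = -16
f(-16) = 47

47


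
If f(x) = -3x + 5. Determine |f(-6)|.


23


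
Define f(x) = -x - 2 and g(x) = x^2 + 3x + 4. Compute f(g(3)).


-24


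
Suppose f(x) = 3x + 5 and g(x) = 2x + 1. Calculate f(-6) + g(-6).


f(-6) = -13
g(-6) = -11
Sum = -24

-24


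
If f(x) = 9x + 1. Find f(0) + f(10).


f(0) = 1
f(10) = 91
Sum = 92

92


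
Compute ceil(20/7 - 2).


20/7 = 2.8571
2.8571 - 2 = 0.8571
ceil(0.8571) = 1

1


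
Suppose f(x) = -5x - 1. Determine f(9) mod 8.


f(9) = -46
-46 mod 8 = 2

2


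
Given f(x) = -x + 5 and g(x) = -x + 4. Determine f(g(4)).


g(4) = 0
f(0) = 5

5


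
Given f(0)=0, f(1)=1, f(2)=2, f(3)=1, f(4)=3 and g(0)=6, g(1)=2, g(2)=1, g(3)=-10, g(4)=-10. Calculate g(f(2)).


f(2) = 2
g(2) = 1

1


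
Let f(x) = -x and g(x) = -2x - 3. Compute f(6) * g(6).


f(6) = -6
g(6) = -15
Product = 90

90


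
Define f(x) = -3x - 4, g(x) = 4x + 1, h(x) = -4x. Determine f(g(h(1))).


h(1) = -4
g(-4) = -15
f(-15) = 41

41


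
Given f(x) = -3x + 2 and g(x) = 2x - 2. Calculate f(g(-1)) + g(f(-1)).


f(g(-1)) = 14
g(f(-1)) = 8
Sum = 22

22


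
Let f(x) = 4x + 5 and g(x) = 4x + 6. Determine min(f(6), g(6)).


f(6) = 29
g(6) = 30
min = 29

29


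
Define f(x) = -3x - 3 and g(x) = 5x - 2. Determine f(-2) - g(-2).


f(-2) = 3
g(-2) = -12
Difference = 15

15


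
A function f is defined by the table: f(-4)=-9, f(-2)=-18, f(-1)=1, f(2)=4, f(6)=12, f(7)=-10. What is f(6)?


12


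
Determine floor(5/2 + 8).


5/2 = 2.5
2.5 + 8 = 10.5
floor(10.5) = 10

10


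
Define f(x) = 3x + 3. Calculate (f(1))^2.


f(1) = 6
(6)^2 = 36

36


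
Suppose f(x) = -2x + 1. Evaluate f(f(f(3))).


f(3) = -5
f(-5) = 11
f(11) = -21

-21


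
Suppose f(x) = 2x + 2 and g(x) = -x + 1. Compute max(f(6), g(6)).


f(6) = 14
g(6) = -5
max = 14

14


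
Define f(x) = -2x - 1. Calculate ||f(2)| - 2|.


f(2) = -5
|-5| = 5
|5 - 2| = 3

3


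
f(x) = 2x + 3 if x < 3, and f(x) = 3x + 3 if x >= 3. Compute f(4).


4 satisfies x >= 3
f(4) = 15

15


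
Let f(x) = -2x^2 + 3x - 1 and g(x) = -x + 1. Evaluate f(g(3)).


-15


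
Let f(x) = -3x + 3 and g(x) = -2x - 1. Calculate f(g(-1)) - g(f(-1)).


f(g(-1)) = 0
g(f(-1)) = -13
Difference = 13

13


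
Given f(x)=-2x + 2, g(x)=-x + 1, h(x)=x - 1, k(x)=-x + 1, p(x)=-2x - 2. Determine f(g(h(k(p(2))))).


12


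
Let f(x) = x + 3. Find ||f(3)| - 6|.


f(3) = 6
|6| = 6
|6 - 6| = 0

0


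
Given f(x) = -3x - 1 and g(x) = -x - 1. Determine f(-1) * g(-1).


f(-1) = 2
g(-1) = 0
Product = 0

0


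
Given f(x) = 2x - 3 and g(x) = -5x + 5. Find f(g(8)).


-73


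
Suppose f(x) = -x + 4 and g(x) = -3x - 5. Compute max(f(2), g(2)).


2


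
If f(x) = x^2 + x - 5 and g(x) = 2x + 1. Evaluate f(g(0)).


g(0) = 1
f(1) = 1*(1)^2 + 1*(1) - 5 = -3

-3


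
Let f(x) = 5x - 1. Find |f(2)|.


f(2) = 9
|9| = 9

9


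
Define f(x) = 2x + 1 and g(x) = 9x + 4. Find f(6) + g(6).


f(6) = 13
g(6) = 58
Sum = 71

71


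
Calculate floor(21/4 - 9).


21/4 = 5.25
5.25 - 9 = -3.75
floor(-3.75) = -4

-4


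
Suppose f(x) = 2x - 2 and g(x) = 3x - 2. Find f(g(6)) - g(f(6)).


f(g(6)) = 30
g(f(6)) = 28
Difference = 2

2


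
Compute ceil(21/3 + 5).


21/3 = 7
7 + 5 = 12
ceil(12) = 12

12


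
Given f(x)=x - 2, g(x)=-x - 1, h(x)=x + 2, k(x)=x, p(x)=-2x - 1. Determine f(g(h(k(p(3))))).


2


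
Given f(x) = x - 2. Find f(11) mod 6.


f(11) = 9
9 mod 6 = 3

3


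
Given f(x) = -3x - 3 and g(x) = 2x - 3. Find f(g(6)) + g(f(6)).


f(g(6)) = -30
g(f(6)) = -45
Sum = -75

-75


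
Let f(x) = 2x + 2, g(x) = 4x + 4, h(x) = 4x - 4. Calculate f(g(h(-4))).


h(-4) = -20
g(-20) = -76
f(-76) = -150

-150


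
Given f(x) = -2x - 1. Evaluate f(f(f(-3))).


21


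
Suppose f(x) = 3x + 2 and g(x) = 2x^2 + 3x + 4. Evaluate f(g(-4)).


g(-4) = 24
f(24) = 74

74


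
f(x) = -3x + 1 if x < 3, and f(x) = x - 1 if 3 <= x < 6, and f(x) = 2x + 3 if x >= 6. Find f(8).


8 satisfies x >= 6
f(8) = 19

19


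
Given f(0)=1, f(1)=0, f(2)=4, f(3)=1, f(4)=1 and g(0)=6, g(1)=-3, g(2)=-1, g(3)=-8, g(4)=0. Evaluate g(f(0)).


f(0) = 1
g(1) = -3

-3


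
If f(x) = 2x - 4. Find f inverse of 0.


Solve 2x - 4 = 0
x = (0 + 4) / 2 = 2

2


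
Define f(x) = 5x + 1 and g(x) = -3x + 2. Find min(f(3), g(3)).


f(3) = 16
g(3) = -7
min = -7

-7


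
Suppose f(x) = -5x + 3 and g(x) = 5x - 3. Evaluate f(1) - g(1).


-4


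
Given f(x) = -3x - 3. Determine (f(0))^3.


f(0) = -3
(-3)^3 = -27

-27


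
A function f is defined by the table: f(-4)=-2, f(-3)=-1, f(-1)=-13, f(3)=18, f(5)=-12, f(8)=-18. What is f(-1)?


Reading from the table at x = -1

-13


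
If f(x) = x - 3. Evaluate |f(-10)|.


f(-10) = -13
|-13| = 13

13


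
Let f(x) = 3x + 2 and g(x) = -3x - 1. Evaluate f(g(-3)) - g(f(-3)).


f(g(-3)) = 26
g(f(-3)) = 20
Difference = 6

6


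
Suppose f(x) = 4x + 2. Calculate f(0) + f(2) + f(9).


f(0) = 2
f(2) = 10
f(9) = 38
Sum = 50

50


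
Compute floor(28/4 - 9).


28/4 = 7
7 - 9 = -2
floor(-2) = -2

-2


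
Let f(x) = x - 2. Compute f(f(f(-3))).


f(-3) = -5
f(-5) = -7
f(-7) = -9

-9


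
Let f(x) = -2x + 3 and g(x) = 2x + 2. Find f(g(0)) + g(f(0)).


f(g(0)) = -1
g(f(0)) = 8
Sum = 7

7


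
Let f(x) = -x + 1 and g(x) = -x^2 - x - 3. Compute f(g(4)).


g(4) = -23
f(-23) = 24

24


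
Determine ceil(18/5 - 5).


18/5 = 3.6
3.6 - 5 = -1.4
ceil(-1.4) = -1

-1


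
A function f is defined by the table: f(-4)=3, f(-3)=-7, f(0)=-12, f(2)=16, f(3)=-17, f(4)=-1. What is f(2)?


Reading from the table at x = 2

16


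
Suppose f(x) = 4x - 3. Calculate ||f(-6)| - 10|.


f(-6) = -27
|-27| = 27
|27 - 10| = 17

17


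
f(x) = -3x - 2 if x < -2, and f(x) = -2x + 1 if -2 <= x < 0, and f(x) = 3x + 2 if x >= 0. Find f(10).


10 satisfies x >= 0
f(10) = 32

32


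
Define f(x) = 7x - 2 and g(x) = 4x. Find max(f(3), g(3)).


f(3) = 19
g(3) = 12
max = 19

19


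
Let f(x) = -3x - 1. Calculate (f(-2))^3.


f(-2) = 5
(5)^3 = 125

125


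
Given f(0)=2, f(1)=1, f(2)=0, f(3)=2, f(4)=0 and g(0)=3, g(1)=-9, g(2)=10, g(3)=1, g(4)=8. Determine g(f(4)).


f(4) = 0
g(0) = 3

3


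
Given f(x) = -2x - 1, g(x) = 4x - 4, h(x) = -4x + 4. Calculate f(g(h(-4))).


h(-4) = 20
g(20) = 76
f(76) = -153

-153


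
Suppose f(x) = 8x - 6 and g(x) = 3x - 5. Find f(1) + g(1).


f(1) = 2
g(1) = -2
Sum = 0

0


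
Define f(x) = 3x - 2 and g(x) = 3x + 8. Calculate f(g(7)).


85


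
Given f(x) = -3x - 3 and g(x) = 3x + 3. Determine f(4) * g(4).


f(4) = -15
g(4) = 15
Product = -225

-225


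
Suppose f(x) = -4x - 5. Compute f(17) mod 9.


f(17) = -73
-73 mod 9 = 8

8


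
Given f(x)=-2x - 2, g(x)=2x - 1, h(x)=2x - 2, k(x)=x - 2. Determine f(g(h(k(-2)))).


k(-2) = -4
h(-4) = -10
g(-10) = -21
f(-21) = 40

40


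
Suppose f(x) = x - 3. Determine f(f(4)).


f(4) = 1
f(1) = -2

-2


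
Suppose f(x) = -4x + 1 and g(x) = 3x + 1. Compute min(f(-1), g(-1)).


f(-1) = 5
g(-1) = -2
min = -2

-2


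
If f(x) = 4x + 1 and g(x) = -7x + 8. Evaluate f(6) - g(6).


f(6) = 25
g(6) = -34
Difference = 59

59


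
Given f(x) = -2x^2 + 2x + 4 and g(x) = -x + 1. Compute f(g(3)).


g(3) = -2
f(-2) = (-2)*(-2)^2 + 2*(-2) + 4 = -8

-8


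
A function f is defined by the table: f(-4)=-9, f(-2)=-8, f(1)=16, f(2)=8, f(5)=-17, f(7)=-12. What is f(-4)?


Reading from the table at x = -4

-9


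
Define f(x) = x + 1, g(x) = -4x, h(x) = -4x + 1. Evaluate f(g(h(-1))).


-19


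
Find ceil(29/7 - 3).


29/7 = 4.1429
4.1429 - 3 = 1.1429
ceil(1.1429) = 2

2


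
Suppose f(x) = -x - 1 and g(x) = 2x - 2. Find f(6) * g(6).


f(6) = -7
g(6) = 10
Product = -70

-70


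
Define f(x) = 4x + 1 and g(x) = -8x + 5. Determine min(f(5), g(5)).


f(5) = 21
g(5) = -35
min = -35

-35


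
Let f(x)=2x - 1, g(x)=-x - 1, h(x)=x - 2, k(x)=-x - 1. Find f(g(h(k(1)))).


k(1) = -2
h(-2) = -4
g(-4) = 3
f(3) = 5

5


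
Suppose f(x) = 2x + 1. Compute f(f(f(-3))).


f(-3) = -5
f(-5) = -9
f(-9) = -17

-17


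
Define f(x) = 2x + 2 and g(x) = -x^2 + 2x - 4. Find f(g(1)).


-4


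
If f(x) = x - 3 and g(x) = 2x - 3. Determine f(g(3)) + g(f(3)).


f(g(3)) = 0
g(f(3)) = -3
Sum = -3

-3


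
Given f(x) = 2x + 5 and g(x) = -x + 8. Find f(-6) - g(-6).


f(-6) = -7
g(-6) = 14
Difference = -21

-21


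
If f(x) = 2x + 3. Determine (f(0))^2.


f(0) = 3
(3)^2 = 9

9


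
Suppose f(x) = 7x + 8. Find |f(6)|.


f(6) = 50
|50| = 50

50


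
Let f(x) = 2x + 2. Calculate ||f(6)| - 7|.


f(6) = 14
|14| = 14
|14 - 7| = 7

7


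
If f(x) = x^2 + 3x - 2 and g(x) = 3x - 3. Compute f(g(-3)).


106


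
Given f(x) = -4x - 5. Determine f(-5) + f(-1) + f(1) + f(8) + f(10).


f(-5) = 15
f(-1) = -1
f(1) = -9
f(8) = -37
f(10) = -45
Sum = -77

-77


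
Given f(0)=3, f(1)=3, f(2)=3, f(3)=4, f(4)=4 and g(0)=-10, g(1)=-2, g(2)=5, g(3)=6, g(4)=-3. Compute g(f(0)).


6


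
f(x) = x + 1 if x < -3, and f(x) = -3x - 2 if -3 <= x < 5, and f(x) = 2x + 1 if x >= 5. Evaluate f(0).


0 satisfies -3 <= x < 5
f(0) = -2

-2


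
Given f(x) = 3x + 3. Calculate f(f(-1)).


f(-1) = 0
f(0) = 3

3


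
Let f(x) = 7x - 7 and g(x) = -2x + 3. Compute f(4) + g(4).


16


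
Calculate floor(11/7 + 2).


11/7 = 1.5714
1.5714 + 2 = 3.5714
floor(3.5714) = 3

3


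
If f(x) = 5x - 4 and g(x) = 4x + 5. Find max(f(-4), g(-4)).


-11


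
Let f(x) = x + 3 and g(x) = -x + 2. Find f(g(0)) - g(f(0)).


f(g(0)) = 5
g(f(0)) = -1
Difference = 6

6


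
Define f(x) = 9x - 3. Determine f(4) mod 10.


3


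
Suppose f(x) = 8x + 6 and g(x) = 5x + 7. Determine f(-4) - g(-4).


-13


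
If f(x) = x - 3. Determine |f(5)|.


f(5) = 2
|2| = 2

2


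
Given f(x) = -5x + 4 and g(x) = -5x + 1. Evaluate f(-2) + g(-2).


f(-2) = 14
g(-2) = 11
Sum = 25

25


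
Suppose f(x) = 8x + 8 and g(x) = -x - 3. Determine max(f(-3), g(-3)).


f(-3) = -16
g(-3) = 0
max = 0

0


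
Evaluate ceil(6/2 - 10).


6/2 = 3
3 - 10 = -7
ceil(-7) = -7

-7


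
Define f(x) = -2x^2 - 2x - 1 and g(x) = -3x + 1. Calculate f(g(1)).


-5


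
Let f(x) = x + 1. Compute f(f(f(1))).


f(1) = 2
f(2) = 3
f(3) = 4

4


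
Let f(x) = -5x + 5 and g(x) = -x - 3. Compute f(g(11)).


g(11) = -14
f(-14) = 75

75


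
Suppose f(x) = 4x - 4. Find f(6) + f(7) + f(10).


80


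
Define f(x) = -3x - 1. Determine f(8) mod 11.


f(8) = -25
-25 mod 11 = 8

8


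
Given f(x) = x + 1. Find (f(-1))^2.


0


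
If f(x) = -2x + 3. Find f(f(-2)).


-11


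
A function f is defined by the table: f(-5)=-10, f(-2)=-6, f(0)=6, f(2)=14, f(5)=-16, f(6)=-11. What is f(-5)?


Reading from the table at x = -5

-10


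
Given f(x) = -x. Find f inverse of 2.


Solve -x = 2
x = (2) / (-1) = -2

-2


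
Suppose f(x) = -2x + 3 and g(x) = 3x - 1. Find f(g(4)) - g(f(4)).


f(g(4)) = -19
g(f(4)) = -16
Difference = -3

-3


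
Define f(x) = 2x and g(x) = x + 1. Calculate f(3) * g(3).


f(3) = 6
g(3) = 4
Product = 24

24


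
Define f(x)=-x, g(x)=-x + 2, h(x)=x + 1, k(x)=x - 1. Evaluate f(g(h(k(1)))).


k(1) = 0
h(0) = 1
g(1) = 1
f(1) = -1

-1


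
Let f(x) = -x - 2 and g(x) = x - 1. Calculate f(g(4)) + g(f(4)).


f(g(4)) = -5
g(f(4)) = -7
Sum = -12

-12


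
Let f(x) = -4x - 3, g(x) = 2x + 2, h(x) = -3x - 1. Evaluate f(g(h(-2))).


-51


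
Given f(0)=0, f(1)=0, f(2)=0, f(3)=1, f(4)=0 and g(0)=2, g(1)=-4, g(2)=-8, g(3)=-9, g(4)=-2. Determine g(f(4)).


f(4) = 0
g(0) = 2

2


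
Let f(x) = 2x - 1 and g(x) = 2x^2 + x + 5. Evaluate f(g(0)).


g(0) = 5
f(5) = 9

9


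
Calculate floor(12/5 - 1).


12/5 = 2.4
2.4 - 1 = 1.4
floor(1.4) = 1

1


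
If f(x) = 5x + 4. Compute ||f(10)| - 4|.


f(10) = 54
|54| = 54
|54 - 4| = 50

50


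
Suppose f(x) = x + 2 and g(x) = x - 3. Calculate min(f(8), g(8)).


f(8) = 10
g(8) = 5
min = 5

5


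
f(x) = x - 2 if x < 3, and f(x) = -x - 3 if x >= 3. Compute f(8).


8 satisfies x >= 3
f(8) = -11

-11


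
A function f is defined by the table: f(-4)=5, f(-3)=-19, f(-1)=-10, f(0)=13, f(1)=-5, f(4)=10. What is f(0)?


Reading from the table at x = 0

13


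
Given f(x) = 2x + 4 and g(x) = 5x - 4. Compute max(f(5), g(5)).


f(5) = 14
g(5) = 21
max = 21

21


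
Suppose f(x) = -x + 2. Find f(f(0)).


0


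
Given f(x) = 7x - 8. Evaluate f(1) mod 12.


f(1) = -1
-1 mod 12 = 11

11


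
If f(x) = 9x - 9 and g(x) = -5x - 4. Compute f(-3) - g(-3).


f(-3) = -36
g(-3) = 11
Difference = -47

-47


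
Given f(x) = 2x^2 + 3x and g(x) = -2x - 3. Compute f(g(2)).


g(2) = -7
f(-7) = 2*(-7)^2 + 3*(-7) = 77

77


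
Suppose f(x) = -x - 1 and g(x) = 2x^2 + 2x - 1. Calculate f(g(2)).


-12


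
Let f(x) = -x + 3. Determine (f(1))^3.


f(1) = 2
(2)^3 = 8

8


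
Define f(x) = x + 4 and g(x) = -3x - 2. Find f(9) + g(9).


-16


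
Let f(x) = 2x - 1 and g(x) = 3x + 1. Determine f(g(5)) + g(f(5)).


f(g(5)) = 31
g(f(5)) = 28
Sum = 59

59


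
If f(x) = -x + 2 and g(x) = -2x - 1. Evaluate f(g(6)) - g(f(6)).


f(g(6)) = 15
g(f(6)) = 7
Difference = 8

8


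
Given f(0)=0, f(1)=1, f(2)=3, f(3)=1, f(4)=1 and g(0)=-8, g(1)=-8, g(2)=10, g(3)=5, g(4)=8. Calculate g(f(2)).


f(2) = 3
g(3) = 5

5


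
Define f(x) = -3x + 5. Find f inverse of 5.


Solve -3x + 5 = 5
x = (5 - 5) / (-3) = 0

0


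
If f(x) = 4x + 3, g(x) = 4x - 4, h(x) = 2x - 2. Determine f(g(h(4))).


83


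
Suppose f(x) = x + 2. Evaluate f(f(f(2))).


f(2) = 4
f(4) = 6
f(6) = 8

8


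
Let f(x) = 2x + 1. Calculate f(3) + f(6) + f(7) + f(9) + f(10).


f(3) = 7
f(6) = 13
f(7) = 15
f(9) = 19
f(10) = 21
Sum = 75

75


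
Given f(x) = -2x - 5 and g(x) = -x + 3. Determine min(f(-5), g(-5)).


f(-5) = 5
g(-5) = 8
min = 5

5


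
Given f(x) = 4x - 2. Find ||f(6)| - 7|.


f(6) = 22
|22| = 22
|22 - 7| = 15

15


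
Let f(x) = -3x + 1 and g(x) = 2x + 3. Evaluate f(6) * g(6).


f(6) = -17
g(6) = 15
Product = -255

-255


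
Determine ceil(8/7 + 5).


7


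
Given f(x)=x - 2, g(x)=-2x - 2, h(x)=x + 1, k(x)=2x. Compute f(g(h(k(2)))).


k(2) = 4
h(4) = 5
g(5) = -12
f(-12) = -14

-14


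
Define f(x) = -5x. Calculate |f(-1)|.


f(-1) = 5
|5| = 5

5


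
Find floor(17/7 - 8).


17/7 = 2.4286
2.4286 - 8 = -5.5714
floor(-5.5714) = -6

-6


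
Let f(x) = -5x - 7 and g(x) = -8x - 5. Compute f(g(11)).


458


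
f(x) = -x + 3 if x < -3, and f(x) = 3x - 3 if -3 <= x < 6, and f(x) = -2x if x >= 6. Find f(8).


8 satisfies x >= 6
f(8) = -16

-16


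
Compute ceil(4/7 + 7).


8


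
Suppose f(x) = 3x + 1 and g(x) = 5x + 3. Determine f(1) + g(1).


f(1) = 4
g(1) = 8
Sum = 12

12


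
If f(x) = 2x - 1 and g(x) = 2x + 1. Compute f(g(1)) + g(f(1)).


f(g(1)) = 5
g(f(1)) = 3
Sum = 8

8


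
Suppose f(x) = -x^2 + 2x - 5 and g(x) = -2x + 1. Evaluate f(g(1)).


-8


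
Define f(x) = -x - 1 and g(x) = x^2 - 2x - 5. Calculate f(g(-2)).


g(-2) = 3
f(3) = -4

-4


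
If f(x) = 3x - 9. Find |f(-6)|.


f(-6) = -27
|-27| = 27

27


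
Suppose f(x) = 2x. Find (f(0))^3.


f(0) = 0
(0)^3 = 0

0


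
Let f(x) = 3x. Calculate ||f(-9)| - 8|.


f(-9) = -27
|-27| = 27
|27 - 8| = 19

19


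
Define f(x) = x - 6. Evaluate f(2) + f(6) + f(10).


f(2) = -4
f(6) = 0
f(10) = 4
Sum = 0

0


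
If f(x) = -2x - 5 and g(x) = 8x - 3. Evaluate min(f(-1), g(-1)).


f(-1) = -3
g(-1) = -11
min = -11

-11


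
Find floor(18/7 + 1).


18/7 = 2.5714
2.5714 + 1 = 3.5714
floor(3.5714) = 3

3


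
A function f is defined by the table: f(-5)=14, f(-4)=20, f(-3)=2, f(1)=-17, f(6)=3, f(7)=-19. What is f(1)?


Reading from the table at x = 1

-17


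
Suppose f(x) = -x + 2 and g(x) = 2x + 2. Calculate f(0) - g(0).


f(0) = 2
g(0) = 2
Difference = 0

0


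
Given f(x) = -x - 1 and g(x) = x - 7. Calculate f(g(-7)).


g(-7) = -14
f(-14) = 13

13


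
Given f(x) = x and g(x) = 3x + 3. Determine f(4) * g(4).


f(4) = 4
g(4) = 15
Product = 60

60


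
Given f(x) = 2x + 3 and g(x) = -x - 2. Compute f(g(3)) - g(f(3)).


f(g(3)) = -7
g(f(3)) = -11
Difference = 4

4


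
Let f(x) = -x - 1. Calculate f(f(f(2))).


f(2) = -3
f(-3) = 2
f(2) = -3

-3


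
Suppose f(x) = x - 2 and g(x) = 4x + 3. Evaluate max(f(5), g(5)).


f(5) = 3
g(5) = 23
max = 23

23


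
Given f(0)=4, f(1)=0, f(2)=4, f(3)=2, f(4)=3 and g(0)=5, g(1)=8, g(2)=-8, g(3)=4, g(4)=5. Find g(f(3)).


f(3) = 2
g(2) = -8

-8


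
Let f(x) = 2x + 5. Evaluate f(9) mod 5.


f(9) = 23
23 mod 5 = 3

3


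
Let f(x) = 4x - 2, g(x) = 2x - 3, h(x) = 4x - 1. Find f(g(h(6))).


h(6) = 23
g(23) = 43
f(43) = 170

170


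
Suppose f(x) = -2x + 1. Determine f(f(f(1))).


f(1) = -1
f(-1) = 3
f(3) = -5

-5


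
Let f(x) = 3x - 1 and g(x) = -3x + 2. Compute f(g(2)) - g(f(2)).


f(g(2)) = -13
g(f(2)) = -13
Difference = 0

0


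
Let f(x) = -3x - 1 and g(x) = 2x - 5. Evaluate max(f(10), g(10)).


f(10) = -31
g(10) = 15
max = 15

15


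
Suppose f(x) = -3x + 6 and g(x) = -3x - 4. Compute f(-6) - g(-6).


f(-6) = 24
g(-6) = 14
Difference = 10

10


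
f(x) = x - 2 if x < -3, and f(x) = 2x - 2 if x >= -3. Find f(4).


4 satisfies x >= -3
f(4) = 6

6


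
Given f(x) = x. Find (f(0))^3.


0


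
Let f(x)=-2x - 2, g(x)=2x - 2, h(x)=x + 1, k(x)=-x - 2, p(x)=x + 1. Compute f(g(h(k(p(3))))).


p(3) = 4
k(4) = -6
h(-6) = -5
g(-5) = -12
f(-12) = 22

22


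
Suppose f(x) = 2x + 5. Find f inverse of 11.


Solve 2x + 5 = 11
x = (11 - 5) / 2 = 3

3


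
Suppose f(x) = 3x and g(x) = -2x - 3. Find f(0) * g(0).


f(0) = 0
g(0) = -3
Product = 0

0


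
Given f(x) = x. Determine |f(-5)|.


f(-5) = -5
|-5| = 5

5


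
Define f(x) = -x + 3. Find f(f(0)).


0


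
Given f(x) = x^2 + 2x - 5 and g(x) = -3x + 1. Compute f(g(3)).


g(3) = -8
f(-8) = 1*(-8)^2 + 2*(-8) - 5 = 43

43


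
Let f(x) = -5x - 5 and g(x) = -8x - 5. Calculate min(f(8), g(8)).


f(8) = -45
g(8) = -69
min = -69

-69


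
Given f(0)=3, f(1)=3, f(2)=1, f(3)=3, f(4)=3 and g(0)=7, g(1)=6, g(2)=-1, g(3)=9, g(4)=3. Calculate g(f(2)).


f(2) = 1
g(1) = 6

6


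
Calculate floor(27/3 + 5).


27/3 = 9
9 + 5 = 14
floor(14) = 14

14


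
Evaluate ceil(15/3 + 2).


15/3 = 5
5 + 2 = 7
ceil(7) = 7

7


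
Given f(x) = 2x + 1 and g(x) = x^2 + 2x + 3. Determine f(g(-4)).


23


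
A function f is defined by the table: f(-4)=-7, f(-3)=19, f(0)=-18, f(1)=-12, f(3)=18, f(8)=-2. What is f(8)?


-2


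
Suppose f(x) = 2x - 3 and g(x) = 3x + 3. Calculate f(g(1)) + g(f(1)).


f(g(1)) = 9
g(f(1)) = 0
Sum = 9

9


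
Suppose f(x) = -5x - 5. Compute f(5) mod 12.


f(5) = -30
-30 mod 12 = 6

6


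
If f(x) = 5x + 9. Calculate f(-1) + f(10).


f(-1) = 4
f(10) = 59
Sum = 63

63


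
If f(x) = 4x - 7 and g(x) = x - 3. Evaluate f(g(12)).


g(12) = 9
f(9) = 29

29


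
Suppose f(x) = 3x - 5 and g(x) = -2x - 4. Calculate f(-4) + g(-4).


f(-4) = -17
g(-4) = 4
Sum = -13

-13


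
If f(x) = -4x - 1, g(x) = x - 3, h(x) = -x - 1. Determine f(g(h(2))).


h(2) = -3
g(-3) = -6
f(-6) = 23

23


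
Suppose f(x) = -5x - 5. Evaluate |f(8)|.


f(8) = -45
|-45| = 45

45


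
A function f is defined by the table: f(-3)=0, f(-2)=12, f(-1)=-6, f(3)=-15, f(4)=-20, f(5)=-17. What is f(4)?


Reading from the table at x = 4

-20


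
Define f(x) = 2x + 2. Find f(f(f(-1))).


f(-1) = 0
f(0) = 2
f(2) = 6

6


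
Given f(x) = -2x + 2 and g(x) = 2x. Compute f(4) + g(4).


2


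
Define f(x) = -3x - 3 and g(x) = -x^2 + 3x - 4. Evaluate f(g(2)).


g(2) = -2
f(-2) = 3

3


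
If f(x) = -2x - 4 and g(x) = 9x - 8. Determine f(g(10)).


g(10) = 82
f(82) = -168

-168


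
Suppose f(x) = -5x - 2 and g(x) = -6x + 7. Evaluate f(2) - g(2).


f(2) = -12
g(2) = -5
Difference = -7

-7


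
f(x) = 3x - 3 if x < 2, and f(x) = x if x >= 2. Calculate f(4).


4 satisfies x >= 2
f(4) = 4

4


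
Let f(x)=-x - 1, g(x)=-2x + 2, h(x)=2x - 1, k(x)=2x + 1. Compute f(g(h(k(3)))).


k(3) = 7
h(7) = 13
g(13) = -24
f(-24) = 23

23


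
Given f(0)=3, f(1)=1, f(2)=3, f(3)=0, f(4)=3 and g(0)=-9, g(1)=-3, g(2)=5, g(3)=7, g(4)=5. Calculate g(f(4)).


7


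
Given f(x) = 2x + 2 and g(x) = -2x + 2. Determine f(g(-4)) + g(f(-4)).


36


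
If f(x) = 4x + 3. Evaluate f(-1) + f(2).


10


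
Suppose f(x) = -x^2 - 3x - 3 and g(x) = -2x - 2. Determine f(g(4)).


g(4) = -10
f(-10) = (-1)*(-10)^2 - 3*(-10) - 3 = -73

-73


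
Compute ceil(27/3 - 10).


27/3 = 9
9 - 10 = -1
ceil(-1) = -1

-1


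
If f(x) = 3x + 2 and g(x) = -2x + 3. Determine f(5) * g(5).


f(5) = 17
g(5) = -7
Product = -119

-119


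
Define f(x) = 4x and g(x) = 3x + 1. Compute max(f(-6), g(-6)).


f(-6) = -24
g(-6) = -17
max = -17

-17


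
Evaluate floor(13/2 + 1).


13/2 = 6.5
6.5 + 1 = 7.5
floor(7.5) = 7

7


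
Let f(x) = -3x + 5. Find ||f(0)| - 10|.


5


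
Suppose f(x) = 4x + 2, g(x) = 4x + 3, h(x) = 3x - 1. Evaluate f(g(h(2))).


h(2) = 5
g(5) = 23
f(23) = 94

94


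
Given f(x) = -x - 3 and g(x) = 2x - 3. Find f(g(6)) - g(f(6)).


f(g(6)) = -12
g(f(6)) = -21
Difference = 9

9


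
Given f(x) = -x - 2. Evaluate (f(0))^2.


f(0) = -2
(-2)^2 = 4

4


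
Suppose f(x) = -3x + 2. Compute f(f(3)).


23


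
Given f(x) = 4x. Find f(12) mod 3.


f(12) = 48
48 mod 3 = 0

0


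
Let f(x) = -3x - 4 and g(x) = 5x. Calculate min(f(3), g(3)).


f(3) = -13
g(3) = 15
min = -13

-13


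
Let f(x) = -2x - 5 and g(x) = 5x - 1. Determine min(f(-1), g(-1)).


-6


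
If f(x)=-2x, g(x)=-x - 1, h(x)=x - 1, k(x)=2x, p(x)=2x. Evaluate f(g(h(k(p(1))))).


p(1) = 2
k(2) = 4
h(4) = 3
g(3) = -4
f(-4) = 8

8


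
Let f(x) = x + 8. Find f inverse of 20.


Solve x + 8 = 20
x = (20 - 8) / 1 = 12

12


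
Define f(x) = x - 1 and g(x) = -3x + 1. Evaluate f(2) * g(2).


f(2) = 1
g(2) = -5
Product = -5

-5


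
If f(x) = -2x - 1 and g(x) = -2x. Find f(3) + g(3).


f(3) = -7
g(3) = -6
Sum = -13

-13


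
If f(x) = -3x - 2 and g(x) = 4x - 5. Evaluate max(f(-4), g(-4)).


10


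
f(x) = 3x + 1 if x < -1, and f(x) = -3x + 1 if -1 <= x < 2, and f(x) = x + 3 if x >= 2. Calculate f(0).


0 satisfies -1 <= x < 2
f(0) = 1

1


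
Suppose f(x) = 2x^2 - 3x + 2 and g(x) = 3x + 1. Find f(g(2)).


g(2) = 7
f(7) = 2*(7)^2 - 3*(7) + 2 = 79

79


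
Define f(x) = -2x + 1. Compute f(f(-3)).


f(-3) = 7
f(7) = -13

-13


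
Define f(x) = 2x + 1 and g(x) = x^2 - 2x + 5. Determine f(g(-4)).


g(-4) = 29
f(29) = 59

59


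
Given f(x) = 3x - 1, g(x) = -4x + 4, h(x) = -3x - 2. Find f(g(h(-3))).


h(-3) = 7
g(7) = -24
f(-24) = -73

-73


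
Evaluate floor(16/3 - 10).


16/3 = 5.3333
5.3333 - 10 = -4.6667
floor(-4.6667) = -5

-5


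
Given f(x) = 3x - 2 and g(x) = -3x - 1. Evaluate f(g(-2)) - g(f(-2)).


f(g(-2)) = 13
g(f(-2)) = 23
Difference = -10

-10


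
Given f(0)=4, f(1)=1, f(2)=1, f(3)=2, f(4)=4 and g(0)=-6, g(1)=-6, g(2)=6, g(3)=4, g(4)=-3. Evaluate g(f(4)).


f(4) = 4
g(4) = -3

-3


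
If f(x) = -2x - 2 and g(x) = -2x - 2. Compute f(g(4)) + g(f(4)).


36


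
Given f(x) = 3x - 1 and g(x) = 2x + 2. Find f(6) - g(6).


3


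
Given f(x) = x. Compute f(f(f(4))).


f(4) = 4
f(4) = 4
f(4) = 4

4
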